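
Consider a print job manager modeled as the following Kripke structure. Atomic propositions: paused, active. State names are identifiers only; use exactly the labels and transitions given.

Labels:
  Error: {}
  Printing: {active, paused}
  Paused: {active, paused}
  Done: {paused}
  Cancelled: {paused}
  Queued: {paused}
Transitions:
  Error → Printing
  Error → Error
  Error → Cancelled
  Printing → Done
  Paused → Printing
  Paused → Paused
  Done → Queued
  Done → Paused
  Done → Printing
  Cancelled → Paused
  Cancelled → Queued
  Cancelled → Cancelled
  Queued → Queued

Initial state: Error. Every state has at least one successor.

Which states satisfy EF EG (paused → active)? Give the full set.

{Error, Printing, Paused, Done, Cancelled}

States satisfying EG (paused → active): {Error, Paused}.
States satisfying EF EG (paused → active): {Error, Printing, Paused, Done, Cancelled}.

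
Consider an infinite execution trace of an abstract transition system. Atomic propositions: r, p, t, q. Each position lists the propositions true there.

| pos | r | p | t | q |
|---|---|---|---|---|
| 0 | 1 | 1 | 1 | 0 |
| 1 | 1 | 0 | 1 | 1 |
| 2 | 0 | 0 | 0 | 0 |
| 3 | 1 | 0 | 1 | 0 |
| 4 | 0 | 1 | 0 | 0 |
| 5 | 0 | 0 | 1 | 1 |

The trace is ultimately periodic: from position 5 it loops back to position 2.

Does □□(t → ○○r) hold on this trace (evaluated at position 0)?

No

□(t → ○○r) must hold at every position from 0 onward. It fails at position 0, so □□(t → ○○r) is false.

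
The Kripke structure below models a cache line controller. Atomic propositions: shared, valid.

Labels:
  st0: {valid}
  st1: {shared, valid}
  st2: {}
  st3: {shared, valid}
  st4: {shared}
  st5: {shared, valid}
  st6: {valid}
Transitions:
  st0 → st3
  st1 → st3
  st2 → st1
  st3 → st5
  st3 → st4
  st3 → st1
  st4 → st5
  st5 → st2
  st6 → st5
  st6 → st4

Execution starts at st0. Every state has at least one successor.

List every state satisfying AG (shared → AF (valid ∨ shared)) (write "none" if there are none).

States satisfying shared → AF (valid ∨ shared): {st0, st1, st2, st3, st4, st5, st6}.
States satisfying AG (shared → AF (valid ∨ shared)): {st0, st1, st2, st3, st4, st5, st6}.

{st0, st1, st2, st3, st4, st5, st6}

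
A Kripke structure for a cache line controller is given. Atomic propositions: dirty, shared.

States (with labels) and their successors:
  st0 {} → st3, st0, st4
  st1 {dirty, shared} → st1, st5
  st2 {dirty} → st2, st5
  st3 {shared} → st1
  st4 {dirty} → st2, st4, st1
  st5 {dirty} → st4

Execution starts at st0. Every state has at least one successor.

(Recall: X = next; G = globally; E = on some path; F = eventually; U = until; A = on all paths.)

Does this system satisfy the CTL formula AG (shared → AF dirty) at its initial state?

Satisfied

States satisfying shared → AF dirty: {st0, st1, st2, st3, st4, st5}.
States satisfying AG (shared → AF dirty): {st0, st1, st2, st3, st4, st5}.
Every state reachable from st0 satisfies shared → AF dirty.
st0 ∈ Sat(AG (shared → AF dirty)).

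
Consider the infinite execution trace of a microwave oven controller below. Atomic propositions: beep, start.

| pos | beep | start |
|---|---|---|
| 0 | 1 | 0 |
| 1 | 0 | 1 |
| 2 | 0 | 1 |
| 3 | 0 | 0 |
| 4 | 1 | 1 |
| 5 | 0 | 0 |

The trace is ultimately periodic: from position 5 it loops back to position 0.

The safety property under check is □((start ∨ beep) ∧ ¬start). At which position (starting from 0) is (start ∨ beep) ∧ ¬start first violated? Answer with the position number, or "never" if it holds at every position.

1

Check (start ∨ beep) ∧ ¬start at each position in order: 0 ✓.
At position 1 the labels are {start}, so (start ∨ beep) ∧ ¬start is false there. This is the first violation.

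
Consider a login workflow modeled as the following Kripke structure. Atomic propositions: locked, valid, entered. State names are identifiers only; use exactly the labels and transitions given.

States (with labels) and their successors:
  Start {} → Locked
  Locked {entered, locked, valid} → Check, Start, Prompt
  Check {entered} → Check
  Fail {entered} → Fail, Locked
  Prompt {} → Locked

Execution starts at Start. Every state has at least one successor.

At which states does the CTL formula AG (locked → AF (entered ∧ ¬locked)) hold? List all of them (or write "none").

{Check}

States satisfying locked → AF (entered ∧ ¬locked): {Start, Check, Fail, Prompt}.
States satisfying AG (locked → AF (entered ∧ ¬locked)): {Check}.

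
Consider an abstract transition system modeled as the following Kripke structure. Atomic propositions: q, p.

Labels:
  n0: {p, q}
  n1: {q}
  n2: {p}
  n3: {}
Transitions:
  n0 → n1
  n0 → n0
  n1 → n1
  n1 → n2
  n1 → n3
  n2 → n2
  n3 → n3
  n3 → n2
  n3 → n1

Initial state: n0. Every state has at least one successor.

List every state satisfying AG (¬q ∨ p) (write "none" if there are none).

States satisfying ¬q ∨ p: {n0, n2, n3}.
States satisfying AG (¬q ∨ p): {n2}.

{n2}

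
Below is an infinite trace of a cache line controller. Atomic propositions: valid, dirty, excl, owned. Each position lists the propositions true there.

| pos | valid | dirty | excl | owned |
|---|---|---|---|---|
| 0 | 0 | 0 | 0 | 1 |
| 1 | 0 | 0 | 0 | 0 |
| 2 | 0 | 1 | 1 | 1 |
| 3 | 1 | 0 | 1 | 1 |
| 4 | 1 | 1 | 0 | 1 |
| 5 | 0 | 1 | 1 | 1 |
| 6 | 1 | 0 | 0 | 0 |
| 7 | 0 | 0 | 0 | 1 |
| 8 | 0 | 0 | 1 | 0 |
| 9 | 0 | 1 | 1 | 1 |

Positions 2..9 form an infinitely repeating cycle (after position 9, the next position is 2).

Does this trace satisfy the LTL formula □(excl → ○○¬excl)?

excl → ○○¬excl must hold at every position from 0 onward. It fails at position 3, so □(excl → ○○¬excl) is false.
Positions where excl holds: 2, 3, 5, 8, 9.
Check ○○¬excl at each: 2→ok, 3→fails, 5→ok, 8→fails, 9→fails.

Does not hold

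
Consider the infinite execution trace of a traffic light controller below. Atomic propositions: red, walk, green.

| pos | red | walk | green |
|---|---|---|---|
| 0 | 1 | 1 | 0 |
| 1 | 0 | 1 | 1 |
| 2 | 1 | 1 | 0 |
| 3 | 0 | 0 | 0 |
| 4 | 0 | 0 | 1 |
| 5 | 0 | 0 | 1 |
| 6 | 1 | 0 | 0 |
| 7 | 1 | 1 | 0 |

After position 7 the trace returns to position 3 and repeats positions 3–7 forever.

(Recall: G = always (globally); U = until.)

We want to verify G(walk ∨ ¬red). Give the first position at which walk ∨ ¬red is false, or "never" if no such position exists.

Check walk ∨ ¬red at each position in order: 0 ✓, 1 ✓, 2 ✓, 3 ✓, 4 ✓, 5 ✓.
At position 6 the labels are {red}, so walk ∨ ¬red is false there. This is the first violation.

6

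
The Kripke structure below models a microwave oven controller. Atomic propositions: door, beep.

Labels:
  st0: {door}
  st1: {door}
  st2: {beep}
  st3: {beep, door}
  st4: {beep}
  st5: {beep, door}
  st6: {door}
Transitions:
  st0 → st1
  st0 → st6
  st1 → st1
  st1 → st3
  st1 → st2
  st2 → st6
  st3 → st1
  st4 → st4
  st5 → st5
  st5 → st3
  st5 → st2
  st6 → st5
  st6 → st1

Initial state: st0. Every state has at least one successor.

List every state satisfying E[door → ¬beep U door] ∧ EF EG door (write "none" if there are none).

States satisfying door → ¬beep: {st0, st1, st2, st4, st6}.
States satisfying door: {st0, st1, st3, st5, st6}.
States satisfying E[door → ¬beep U door]: {st0, st1, st2, st3, st5, st6}.
States satisfying EG door: {st0, st1, st3, st5, st6}.
States satisfying EF EG door: {st0, st1, st2, st3, st5, st6}.
States satisfying E[door → ¬beep U door] ∧ EF EG door: {st0, st1, st2, st3, st5, st6}.

{st0, st1, st2, st3, st5, st6}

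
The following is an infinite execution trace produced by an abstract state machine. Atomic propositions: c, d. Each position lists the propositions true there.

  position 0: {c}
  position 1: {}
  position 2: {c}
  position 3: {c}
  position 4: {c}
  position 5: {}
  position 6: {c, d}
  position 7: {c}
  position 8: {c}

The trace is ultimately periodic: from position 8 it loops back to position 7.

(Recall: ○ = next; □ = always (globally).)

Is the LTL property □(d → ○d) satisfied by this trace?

Does not hold

d → ○d must hold at every position from 0 onward. It fails at position 6, so □(d → ○d) is false.
Positions where d holds: 6.
Check ○d at each: 6→fails.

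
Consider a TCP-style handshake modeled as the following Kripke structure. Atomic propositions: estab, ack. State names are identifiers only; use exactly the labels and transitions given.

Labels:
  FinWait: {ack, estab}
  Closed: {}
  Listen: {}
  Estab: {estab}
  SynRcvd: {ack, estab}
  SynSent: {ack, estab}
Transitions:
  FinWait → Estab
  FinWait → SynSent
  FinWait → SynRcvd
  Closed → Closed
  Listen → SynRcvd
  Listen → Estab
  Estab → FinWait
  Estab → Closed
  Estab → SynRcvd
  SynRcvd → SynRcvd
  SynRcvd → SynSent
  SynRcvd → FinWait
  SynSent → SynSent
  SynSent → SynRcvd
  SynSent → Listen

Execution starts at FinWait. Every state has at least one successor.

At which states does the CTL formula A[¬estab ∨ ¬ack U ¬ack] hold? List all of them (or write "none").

States satisfying ¬estab ∨ ¬ack: {Closed, Listen, Estab}.
States satisfying ¬ack: {Closed, Listen, Estab}.
States satisfying A[¬estab ∨ ¬ack U ¬ack]: {Closed, Listen, Estab}.

{Closed, Listen, Estab}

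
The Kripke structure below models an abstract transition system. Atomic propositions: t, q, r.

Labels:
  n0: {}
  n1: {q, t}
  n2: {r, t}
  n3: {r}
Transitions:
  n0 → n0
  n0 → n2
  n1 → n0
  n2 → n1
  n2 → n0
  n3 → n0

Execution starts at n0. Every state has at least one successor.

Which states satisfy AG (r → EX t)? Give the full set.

{n0, n1, n2}

States satisfying r → EX t: {n0, n1, n2}.
States satisfying AG (r → EX t): {n0, n1, n2}.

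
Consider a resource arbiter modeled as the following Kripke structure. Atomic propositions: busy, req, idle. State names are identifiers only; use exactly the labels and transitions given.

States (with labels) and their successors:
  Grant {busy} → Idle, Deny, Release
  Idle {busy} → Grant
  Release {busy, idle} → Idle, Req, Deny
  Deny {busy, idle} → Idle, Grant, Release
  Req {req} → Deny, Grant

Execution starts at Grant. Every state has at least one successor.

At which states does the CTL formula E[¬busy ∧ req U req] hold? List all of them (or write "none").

{Req}

States satisfying ¬busy ∧ req: {Req}.
States satisfying req: {Req}.
States satisfying E[¬busy ∧ req U req]: {Req}.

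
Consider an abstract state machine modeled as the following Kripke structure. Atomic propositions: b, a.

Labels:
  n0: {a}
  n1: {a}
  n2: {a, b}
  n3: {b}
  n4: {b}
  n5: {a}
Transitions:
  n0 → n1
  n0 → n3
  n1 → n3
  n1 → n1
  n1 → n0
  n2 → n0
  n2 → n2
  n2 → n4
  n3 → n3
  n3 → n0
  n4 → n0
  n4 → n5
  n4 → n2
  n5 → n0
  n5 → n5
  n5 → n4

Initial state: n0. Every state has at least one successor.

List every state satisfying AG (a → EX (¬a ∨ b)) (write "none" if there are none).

States satisfying a → EX (¬a ∨ b): {n0, n1, n2, n3, n4, n5}.
States satisfying AG (a → EX (¬a ∨ b)): {n0, n1, n2, n3, n4, n5}.

{n0, n1, n2, n3, n4, n5}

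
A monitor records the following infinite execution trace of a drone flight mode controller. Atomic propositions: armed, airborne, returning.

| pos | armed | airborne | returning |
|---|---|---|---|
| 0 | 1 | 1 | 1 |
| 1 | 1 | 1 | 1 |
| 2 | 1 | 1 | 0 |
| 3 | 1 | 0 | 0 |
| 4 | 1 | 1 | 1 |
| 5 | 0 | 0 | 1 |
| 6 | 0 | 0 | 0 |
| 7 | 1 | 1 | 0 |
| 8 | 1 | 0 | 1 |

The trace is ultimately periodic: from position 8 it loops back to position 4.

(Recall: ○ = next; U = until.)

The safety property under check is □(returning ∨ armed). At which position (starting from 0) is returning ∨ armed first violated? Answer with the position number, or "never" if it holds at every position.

Check returning ∨ armed at each position in order: 0 ✓, 1 ✓, 2 ✓, 3 ✓, 4 ✓, 5 ✓.
At position 6 the labels are {}, so returning ∨ armed is false there. This is the first violation.

6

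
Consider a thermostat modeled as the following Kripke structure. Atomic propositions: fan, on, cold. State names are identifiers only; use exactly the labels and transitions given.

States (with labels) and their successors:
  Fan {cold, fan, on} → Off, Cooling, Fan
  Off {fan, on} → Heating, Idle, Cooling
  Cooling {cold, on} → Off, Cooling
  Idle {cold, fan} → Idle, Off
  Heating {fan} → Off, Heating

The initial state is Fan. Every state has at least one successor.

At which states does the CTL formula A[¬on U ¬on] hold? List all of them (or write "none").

{Idle, Heating}

States satisfying ¬on: {Idle, Heating}.
States satisfying A[¬on U ¬on]: {Idle, Heating}.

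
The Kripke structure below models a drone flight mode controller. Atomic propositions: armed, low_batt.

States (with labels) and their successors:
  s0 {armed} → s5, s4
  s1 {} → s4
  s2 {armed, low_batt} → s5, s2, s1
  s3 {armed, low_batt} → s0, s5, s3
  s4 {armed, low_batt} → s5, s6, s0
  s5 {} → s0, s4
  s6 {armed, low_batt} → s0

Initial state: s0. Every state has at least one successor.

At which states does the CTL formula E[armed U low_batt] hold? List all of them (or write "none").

{s0, s2, s3, s4, s6}

States satisfying armed: {s0, s2, s3, s4, s6}.
States satisfying low_batt: {s2, s3, s4, s6}.
States satisfying E[armed U low_batt]: {s0, s2, s3, s4, s6}.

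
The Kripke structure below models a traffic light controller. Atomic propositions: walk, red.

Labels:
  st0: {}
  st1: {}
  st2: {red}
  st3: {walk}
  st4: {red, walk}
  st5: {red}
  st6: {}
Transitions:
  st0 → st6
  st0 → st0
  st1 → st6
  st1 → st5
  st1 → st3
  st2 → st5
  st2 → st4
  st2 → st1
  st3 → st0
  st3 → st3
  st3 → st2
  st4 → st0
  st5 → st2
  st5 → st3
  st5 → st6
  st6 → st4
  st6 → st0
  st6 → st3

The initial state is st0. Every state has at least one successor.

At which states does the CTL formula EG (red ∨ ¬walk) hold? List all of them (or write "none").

States satisfying red ∨ ¬walk: {st0, st1, st2, st4, st5, st6}.
States satisfying EG (red ∨ ¬walk): {st0, st1, st2, st4, st5, st6}.

{st0, st1, st2, st4, st5, st6}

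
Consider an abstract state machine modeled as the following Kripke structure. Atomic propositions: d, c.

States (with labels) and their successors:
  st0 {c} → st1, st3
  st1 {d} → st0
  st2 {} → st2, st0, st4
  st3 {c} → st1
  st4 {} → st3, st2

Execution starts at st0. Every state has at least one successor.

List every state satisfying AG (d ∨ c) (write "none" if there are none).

{st0, st1, st3}

States satisfying d ∨ c: {st0, st1, st3}.
States satisfying AG (d ∨ c): {st0, st1, st3}.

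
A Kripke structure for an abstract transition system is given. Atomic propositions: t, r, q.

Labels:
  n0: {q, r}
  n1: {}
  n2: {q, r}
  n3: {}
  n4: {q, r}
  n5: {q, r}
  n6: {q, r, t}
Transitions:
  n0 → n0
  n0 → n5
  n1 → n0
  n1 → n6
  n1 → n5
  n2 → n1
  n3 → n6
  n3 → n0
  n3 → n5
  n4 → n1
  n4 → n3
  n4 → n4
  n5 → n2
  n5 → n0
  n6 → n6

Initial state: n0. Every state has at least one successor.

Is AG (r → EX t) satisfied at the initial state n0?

States satisfying r → EX t: {n1, n3, n6}.
States satisfying AG (r → EX t): {n6}.
n0 is reachable from n0 and violates r → EX t, so AG fails at n0.
n0 ∉ Sat(AG (r → EX t)).

Violated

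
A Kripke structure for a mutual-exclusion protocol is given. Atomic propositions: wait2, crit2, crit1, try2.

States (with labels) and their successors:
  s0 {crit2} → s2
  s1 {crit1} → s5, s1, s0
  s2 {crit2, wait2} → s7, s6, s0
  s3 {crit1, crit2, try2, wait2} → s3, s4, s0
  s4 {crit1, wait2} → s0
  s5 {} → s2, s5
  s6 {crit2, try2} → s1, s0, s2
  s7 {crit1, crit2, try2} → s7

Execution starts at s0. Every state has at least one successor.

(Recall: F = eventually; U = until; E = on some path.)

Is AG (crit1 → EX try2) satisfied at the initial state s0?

States satisfying crit1 → EX try2: {s0, s2, s3, s5, s6, s7}.
States satisfying AG (crit1 → EX try2): {s7}.
s1 is reachable from s0 and violates crit1 → EX try2, so AG fails at s0.
s0 ∉ Sat(AG (crit1 → EX try2)).

No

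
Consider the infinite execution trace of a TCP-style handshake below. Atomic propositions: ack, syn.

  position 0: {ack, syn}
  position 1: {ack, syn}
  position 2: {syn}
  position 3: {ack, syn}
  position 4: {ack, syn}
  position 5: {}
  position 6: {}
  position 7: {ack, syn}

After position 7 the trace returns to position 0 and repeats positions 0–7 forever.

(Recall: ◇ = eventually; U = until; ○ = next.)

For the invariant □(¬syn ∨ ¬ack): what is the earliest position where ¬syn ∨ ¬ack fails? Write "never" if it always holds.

0

At position 0 the labels are {ack, syn}, so ¬syn ∨ ¬ack is false there. This is the first violation.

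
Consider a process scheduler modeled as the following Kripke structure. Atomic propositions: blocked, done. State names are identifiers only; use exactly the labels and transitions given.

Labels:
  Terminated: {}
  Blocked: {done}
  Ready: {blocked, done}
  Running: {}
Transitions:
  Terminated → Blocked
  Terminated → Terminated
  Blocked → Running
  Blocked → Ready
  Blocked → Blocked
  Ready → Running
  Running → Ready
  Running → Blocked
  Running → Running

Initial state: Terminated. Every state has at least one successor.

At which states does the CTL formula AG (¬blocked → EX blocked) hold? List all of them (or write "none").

States satisfying ¬blocked → EX blocked: {Blocked, Ready, Running}.
States satisfying AG (¬blocked → EX blocked): {Blocked, Ready, Running}.

{Blocked, Ready, Running}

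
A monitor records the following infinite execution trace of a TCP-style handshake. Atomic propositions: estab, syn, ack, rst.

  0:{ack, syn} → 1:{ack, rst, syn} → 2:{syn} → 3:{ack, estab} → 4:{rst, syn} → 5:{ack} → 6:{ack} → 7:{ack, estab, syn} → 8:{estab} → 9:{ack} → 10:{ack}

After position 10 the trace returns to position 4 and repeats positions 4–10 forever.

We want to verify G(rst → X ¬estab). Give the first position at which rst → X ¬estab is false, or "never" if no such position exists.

rst → X ¬estab holds at every position 0..10, and those are all the positions the trace ever visits, so the invariant G(rst → X ¬estab) is never violated.

never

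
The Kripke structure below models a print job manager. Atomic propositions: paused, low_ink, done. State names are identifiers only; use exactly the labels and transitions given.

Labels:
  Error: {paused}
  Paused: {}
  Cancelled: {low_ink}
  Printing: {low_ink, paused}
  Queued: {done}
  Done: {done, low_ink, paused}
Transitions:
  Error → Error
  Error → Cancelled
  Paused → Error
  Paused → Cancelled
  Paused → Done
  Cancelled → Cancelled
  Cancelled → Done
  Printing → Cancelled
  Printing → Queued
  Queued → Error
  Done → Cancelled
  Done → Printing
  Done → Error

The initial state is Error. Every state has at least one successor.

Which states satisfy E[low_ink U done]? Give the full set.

{Cancelled, Printing, Queued, Done}

States satisfying low_ink: {Cancelled, Printing, Done}.
States satisfying done: {Queued, Done}.
States satisfying E[low_ink U done]: {Cancelled, Printing, Queued, Done}.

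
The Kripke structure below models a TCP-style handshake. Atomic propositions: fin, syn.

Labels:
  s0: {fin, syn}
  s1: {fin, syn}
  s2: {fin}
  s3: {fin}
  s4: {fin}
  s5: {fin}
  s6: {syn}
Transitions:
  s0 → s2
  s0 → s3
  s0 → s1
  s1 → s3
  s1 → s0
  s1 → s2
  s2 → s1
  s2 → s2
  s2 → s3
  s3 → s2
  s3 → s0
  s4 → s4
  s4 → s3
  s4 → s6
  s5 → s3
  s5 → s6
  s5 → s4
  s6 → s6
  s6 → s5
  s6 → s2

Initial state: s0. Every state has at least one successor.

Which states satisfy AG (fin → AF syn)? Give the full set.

States satisfying fin → AF syn: {s0, s1, s6}.
States satisfying AG (fin → AF syn): ∅.

none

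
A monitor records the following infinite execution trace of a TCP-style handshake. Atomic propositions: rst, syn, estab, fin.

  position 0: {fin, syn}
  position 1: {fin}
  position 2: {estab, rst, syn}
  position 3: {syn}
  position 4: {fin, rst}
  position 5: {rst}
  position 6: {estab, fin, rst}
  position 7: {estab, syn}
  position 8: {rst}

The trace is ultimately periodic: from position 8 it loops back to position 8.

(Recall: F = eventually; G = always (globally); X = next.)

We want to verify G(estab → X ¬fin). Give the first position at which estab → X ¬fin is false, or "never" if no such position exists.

never

estab → X ¬fin holds at every position 0..8, and those are all the positions the trace ever visits, so the invariant G(estab → X ¬fin) is never violated.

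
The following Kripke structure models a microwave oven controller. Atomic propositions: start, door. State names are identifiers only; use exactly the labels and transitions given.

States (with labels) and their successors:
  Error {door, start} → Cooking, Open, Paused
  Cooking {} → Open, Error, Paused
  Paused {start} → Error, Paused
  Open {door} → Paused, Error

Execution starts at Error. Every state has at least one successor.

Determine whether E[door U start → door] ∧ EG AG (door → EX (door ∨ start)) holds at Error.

States satisfying door: {Error, Open}.
States satisfying start → door: {Error, Cooking, Open}.
States satisfying E[door U start → door]: {Error, Cooking, Open}.
States satisfying AG (door → EX (door ∨ start)): {Error, Cooking, Paused, Open}.
States satisfying EG AG (door → EX (door ∨ start)): {Error, Cooking, Paused, Open}.
States satisfying E[door U start → door] ∧ EG AG (door → EX (door ∨ start)): {Error, Cooking, Open}.
Error ∈ Sat(E[door U start → door] ∧ EG AG (door → EX (door ∨ start))).

Satisfied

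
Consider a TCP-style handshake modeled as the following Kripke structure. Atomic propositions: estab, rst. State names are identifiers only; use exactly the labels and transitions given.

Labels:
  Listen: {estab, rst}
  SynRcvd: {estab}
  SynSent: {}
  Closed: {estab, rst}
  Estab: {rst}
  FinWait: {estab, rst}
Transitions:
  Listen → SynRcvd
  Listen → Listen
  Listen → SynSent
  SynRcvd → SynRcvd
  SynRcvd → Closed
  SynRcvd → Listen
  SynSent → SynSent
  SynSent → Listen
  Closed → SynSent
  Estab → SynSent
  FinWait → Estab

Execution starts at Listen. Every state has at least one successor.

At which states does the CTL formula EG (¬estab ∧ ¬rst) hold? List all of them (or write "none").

{SynSent}

States satisfying ¬estab ∧ ¬rst: {SynSent}.
States satisfying EG (¬estab ∧ ¬rst): {SynSent}.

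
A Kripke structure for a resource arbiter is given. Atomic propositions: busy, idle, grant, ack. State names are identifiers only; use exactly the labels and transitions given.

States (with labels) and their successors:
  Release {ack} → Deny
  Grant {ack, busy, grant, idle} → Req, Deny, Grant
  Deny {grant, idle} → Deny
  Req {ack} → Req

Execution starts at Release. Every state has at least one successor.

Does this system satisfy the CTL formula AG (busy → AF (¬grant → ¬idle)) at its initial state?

States satisfying busy → AF (¬grant → ¬idle): {Release, Grant, Deny, Req}.
States satisfying AG (busy → AF (¬grant → ¬idle)): {Release, Grant, Deny, Req}.
Every state reachable from Release satisfies busy → AF (¬grant → ¬idle).
Release ∈ Sat(AG (busy → AF (¬grant → ¬idle))).

Yes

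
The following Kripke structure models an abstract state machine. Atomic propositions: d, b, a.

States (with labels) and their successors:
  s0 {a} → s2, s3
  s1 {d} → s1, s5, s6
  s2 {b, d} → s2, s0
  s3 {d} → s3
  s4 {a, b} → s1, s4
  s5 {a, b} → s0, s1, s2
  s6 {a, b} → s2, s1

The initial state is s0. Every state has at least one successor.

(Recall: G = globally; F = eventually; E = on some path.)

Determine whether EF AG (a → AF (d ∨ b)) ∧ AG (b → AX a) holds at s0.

Violated

States satisfying AG (a → AF (d ∨ b)): {s0, s1, s2, s3, s4, s5, s6}.
States satisfying EF AG (a → AF (d ∨ b)): {s0, s1, s2, s3, s4, s5, s6}.
States satisfying b → AX a: {s0, s1, s3}.
States satisfying AG (b → AX a): {s3}.
States satisfying EF AG (a → AF (d ∨ b)) ∧ AG (b → AX a): {s3}.
s0 ∉ Sat(EF AG (a → AF (d ∨ b)) ∧ AG (b → AX a)).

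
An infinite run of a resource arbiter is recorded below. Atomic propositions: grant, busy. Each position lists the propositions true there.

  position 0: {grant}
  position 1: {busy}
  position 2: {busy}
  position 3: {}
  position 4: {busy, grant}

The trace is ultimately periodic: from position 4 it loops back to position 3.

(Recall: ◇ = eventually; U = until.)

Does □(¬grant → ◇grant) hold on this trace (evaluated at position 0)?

¬grant → ◇grant holds at every position 0..4, and those are all positions ever visited, so □(¬grant → ◇grant) holds.
Positions where ¬grant holds: 1, 2, 3.
Check ◇grant at each: 1→ok, 2→ok, 3→ok.

Satisfied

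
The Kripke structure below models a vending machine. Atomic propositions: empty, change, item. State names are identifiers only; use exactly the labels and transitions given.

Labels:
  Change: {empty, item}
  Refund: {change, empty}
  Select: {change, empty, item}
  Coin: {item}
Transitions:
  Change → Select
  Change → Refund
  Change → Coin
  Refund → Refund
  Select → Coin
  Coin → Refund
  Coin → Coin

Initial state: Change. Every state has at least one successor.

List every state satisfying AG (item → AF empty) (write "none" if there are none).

States satisfying item → AF empty: {Change, Refund, Select}.
States satisfying AG (item → AF empty): {Refund}.

{Refund}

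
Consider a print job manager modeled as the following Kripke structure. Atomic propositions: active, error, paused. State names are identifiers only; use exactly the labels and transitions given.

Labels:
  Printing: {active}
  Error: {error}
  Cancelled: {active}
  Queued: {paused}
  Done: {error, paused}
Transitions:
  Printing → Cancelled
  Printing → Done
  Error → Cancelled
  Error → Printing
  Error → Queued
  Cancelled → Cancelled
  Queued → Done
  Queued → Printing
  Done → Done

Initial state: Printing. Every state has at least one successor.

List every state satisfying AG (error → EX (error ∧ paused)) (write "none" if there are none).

{Printing, Cancelled, Queued, Done}

States satisfying error → EX (error ∧ paused): {Printing, Cancelled, Queued, Done}.
States satisfying AG (error → EX (error ∧ paused)): {Printing, Cancelled, Queued, Done}.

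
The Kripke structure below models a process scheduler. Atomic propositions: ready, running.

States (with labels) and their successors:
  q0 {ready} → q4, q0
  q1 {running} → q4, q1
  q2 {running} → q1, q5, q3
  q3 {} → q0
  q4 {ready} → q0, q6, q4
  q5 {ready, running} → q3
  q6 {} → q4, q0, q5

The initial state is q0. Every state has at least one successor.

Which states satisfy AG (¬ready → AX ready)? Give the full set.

{q0, q3, q4, q5, q6}

States satisfying ¬ready → AX ready: {q0, q3, q4, q5, q6}.
States satisfying AG (¬ready → AX ready): {q0, q3, q4, q5, q6}.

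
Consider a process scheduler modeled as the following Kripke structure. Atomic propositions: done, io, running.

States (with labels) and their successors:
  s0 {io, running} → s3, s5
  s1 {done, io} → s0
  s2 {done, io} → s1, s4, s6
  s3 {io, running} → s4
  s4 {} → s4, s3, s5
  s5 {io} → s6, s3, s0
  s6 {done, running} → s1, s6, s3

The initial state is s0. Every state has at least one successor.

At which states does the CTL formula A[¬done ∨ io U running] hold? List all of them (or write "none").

{s0, s1, s3, s5, s6}

States satisfying ¬done ∨ io: {s0, s1, s2, s3, s4, s5}.
States satisfying running: {s0, s3, s6}.
States satisfying A[¬done ∨ io U running]: {s0, s1, s3, s5, s6}.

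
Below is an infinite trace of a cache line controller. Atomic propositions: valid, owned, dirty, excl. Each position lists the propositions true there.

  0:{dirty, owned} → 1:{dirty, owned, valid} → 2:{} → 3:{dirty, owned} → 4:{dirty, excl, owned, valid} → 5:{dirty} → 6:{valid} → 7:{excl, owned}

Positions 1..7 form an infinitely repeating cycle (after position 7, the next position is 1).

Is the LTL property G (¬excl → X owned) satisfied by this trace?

Does not hold

¬excl → X owned must hold at every position from 0 onward. It fails at position 1, so G (¬excl → X owned) is false.
Positions where ¬excl holds: 0, 1, 2, 3, 5, 6.
Check X owned at each: 0→ok, 1→fails, 2→ok, 3→ok, 5→fails, 6→ok.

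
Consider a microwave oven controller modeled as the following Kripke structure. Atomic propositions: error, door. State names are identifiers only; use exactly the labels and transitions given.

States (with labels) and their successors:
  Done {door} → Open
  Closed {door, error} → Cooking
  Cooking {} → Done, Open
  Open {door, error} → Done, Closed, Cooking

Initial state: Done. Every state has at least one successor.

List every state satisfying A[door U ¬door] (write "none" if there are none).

{Closed, Cooking}

States satisfying door: {Done, Closed, Open}.
States satisfying ¬door: {Cooking}.
States satisfying A[door U ¬door]: {Closed, Cooking}.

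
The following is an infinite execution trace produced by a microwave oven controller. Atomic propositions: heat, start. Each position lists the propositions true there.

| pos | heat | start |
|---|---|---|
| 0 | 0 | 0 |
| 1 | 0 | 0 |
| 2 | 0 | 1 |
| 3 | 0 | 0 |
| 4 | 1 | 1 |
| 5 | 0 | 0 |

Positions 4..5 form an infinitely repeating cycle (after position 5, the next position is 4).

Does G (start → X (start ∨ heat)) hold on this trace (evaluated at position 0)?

Violated

start → X (start ∨ heat) must hold at every position from 0 onward. It fails at position 2, so G (start → X (start ∨ heat)) is false.
Positions where start holds: 2, 4.
Check X (start ∨ heat) at each: 2→fails, 4→fails.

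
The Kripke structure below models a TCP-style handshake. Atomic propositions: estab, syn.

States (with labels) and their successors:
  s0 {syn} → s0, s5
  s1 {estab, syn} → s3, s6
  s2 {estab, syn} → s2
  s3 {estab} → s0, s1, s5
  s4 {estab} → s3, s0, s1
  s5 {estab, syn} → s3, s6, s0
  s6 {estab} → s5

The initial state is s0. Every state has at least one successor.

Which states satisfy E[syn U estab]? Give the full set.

{s0, s1, s2, s3, s4, s5, s6}

States satisfying syn: {s0, s1, s2, s5}.
States satisfying estab: {s1, s2, s3, s4, s5, s6}.
States satisfying E[syn U estab]: {s0, s1, s2, s3, s4, s5, s6}.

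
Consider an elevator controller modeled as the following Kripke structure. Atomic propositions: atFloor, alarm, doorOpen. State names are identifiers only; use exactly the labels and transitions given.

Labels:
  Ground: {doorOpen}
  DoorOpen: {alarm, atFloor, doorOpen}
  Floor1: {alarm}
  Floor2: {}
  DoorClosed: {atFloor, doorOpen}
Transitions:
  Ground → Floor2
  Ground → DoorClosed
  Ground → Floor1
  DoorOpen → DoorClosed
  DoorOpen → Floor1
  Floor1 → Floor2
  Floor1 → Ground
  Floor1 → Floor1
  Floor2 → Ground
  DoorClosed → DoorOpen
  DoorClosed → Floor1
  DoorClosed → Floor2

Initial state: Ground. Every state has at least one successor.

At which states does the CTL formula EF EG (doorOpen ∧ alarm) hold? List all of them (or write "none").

none

States satisfying EG (doorOpen ∧ alarm): ∅.
States satisfying EF EG (doorOpen ∧ alarm): ∅.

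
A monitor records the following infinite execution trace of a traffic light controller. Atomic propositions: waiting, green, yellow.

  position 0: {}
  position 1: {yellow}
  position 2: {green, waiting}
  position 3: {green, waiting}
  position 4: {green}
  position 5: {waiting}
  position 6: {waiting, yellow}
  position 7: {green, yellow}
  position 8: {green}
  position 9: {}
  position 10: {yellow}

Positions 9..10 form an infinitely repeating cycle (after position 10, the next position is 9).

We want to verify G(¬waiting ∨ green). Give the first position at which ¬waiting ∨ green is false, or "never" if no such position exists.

5

Check ¬waiting ∨ green at each position in order: 0 ✓, 1 ✓, 2 ✓, 3 ✓, 4 ✓.
At position 5 the labels are {waiting}, so ¬waiting ∨ green is false there. This is the first violation.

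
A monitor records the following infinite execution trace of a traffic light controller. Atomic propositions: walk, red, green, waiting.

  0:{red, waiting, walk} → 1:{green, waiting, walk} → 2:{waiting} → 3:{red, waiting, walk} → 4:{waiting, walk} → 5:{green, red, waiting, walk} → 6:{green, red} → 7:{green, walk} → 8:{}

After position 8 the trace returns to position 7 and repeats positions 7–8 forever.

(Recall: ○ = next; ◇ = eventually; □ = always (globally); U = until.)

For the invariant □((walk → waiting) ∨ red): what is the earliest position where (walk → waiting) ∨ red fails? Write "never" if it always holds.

Check (walk → waiting) ∨ red at each position in order: 0 ✓, 1 ✓, 2 ✓, 3 ✓, 4 ✓, 5 ✓, 6 ✓.
At position 7 the labels are {green, walk}, so (walk → waiting) ∨ red is false there. This is the first violation.

7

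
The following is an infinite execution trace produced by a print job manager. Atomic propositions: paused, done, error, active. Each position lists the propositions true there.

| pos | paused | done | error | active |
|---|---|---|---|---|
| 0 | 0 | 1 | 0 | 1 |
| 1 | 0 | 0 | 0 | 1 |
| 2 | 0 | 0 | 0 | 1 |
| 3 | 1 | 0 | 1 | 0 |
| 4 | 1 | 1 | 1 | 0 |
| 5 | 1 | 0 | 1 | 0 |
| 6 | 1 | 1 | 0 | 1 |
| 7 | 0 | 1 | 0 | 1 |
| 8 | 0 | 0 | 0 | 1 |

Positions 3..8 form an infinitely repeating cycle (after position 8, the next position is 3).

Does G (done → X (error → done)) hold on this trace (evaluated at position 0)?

No

done → X (error → done) must hold at every position from 0 onward. It fails at position 4, so G (done → X (error → done)) is false.
Positions where done holds: 0, 4, 6, 7.
Check X (error → done) at each: 0→ok, 4→fails, 6→ok, 7→ok.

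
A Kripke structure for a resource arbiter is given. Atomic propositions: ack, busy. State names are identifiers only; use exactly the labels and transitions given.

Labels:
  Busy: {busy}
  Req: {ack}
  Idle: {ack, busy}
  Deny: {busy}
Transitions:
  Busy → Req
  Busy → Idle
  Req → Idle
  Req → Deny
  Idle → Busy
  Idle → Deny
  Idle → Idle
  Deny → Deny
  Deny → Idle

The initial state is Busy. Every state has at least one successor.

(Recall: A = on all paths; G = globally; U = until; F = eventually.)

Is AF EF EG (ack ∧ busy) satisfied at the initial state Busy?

Satisfied

States satisfying EF EG (ack ∧ busy): {Busy, Req, Idle, Deny}.
States satisfying AF EF EG (ack ∧ busy): {Busy, Req, Idle, Deny}.
Busy ∈ Sat(AF EF EG (ack ∧ busy)).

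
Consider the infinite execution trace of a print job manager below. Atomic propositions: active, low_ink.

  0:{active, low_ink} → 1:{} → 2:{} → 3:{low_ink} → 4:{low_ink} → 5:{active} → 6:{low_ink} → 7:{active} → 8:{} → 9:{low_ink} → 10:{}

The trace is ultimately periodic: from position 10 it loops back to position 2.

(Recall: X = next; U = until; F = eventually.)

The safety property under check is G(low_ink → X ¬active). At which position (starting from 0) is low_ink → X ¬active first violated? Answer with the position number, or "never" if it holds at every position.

Check low_ink → X ¬active at each position in order: 0 ✓, 1 ✓, 2 ✓, 3 ✓.
At position 4 the labels are {low_ink} and the next position 5 has {active}, so low_ink → X ¬active is false there. This is the first violation.

4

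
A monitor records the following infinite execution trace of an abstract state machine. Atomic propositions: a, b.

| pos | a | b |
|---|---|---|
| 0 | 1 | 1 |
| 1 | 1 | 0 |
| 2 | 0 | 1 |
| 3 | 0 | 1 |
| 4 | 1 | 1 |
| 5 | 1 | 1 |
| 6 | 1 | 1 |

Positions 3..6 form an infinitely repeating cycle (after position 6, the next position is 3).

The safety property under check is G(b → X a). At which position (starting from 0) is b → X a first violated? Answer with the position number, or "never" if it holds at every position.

Check b → X a at each position in order: 0 ✓, 1 ✓.
At position 2 the labels are {b} and the next position 3 has {b}, so b → X a is false there. This is the first violation.

2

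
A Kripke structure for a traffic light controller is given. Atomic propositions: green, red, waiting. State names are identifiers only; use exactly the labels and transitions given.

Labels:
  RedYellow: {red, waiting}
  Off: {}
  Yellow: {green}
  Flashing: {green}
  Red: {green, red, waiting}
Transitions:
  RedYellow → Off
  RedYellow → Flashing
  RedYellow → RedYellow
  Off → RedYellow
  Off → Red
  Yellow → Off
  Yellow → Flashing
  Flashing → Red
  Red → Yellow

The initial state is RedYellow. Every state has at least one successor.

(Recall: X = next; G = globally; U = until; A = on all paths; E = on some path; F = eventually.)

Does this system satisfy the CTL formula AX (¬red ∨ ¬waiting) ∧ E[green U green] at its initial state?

States satisfying ¬red ∨ ¬waiting: {Off, Yellow, Flashing}.
States satisfying AX (¬red ∨ ¬waiting): {Yellow, Red}.
States satisfying green: {Yellow, Flashing, Red}.
States satisfying E[green U green]: {Yellow, Flashing, Red}.
States satisfying AX (¬red ∨ ¬waiting) ∧ E[green U green]: {Yellow, Red}.
RedYellow ∉ Sat(AX (¬red ∨ ¬waiting) ∧ E[green U green]).

No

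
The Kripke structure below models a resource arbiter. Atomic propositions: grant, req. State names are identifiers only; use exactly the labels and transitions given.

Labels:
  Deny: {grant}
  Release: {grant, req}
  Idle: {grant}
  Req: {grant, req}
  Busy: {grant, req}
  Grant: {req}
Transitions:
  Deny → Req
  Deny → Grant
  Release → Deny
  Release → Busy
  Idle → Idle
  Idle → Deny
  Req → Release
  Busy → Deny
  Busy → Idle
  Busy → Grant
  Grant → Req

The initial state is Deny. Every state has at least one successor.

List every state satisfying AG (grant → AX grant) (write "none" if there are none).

States satisfying grant → AX grant: {Release, Idle, Req, Grant}.
States satisfying AG (grant → AX grant): ∅.

none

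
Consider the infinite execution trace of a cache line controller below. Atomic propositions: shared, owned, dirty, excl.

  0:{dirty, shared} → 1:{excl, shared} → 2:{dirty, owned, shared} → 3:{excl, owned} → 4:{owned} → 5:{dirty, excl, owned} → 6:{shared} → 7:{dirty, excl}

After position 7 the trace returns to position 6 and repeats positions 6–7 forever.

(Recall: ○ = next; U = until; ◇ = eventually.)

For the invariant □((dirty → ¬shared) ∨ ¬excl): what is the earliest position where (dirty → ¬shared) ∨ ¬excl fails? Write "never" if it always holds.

(dirty → ¬shared) ∨ ¬excl holds at every position 0..7, and those are all the positions the trace ever visits, so the invariant □((dirty → ¬shared) ∨ ¬excl) is never violated.

never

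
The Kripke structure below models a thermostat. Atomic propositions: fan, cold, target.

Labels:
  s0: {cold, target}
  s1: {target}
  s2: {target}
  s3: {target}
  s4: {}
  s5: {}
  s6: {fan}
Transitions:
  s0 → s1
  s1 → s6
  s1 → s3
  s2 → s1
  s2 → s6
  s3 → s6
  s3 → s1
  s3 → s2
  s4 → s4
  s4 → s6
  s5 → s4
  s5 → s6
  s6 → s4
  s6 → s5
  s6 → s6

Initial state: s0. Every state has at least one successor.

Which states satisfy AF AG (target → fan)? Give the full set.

States satisfying AG (target → fan): {s4, s5, s6}.
States satisfying AF AG (target → fan): {s4, s5, s6}.

{s4, s5, s6}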